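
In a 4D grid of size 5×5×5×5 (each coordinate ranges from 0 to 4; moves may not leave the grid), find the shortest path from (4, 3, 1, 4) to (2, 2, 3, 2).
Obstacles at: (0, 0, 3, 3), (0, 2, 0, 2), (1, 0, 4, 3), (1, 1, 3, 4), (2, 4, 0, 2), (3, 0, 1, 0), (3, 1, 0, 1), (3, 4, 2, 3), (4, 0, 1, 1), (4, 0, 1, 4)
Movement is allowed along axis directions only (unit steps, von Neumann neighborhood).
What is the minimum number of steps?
7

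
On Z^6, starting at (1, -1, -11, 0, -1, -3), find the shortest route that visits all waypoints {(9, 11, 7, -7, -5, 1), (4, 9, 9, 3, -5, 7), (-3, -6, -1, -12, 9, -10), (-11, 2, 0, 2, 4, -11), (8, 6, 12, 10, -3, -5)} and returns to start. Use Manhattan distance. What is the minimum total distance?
250
(one optimal route: (1, -1, -11, 0, -1, -3) → (9, 11, 7, -7, -5, 1) → (4, 9, 9, 3, -5, 7) → (8, 6, 12, 10, -3, -5) → (-11, 2, 0, 2, 4, -11) → (-3, -6, -1, -12, 9, -10) → (1, -1, -11, 0, -1, -3))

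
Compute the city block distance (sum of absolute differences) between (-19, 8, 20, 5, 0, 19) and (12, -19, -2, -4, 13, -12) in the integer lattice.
133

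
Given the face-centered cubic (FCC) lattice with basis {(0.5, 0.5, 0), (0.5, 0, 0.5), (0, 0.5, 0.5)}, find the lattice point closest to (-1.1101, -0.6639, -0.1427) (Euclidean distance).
(-1, -1, 0)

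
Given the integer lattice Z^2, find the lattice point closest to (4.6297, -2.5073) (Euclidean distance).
(5, -3)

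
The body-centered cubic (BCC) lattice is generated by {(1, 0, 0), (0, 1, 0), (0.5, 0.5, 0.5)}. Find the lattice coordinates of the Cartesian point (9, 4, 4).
5b₁ + 8b₃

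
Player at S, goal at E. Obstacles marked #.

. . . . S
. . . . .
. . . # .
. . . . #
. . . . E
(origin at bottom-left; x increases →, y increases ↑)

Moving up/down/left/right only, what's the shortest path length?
8
(one shortest path: (4, 4) → (3, 4) → (2, 4) → (2, 3) → (2, 2) → (2, 1) → (3, 1) → (3, 0) → (4, 0))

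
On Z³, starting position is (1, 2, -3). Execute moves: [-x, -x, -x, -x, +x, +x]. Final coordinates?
(-1, 2, -3)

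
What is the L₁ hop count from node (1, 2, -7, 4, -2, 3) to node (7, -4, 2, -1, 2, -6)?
39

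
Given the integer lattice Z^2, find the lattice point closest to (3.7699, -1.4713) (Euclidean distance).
(4, -1)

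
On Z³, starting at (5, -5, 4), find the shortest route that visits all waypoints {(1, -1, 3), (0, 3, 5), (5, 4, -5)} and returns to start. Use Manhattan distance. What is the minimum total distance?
50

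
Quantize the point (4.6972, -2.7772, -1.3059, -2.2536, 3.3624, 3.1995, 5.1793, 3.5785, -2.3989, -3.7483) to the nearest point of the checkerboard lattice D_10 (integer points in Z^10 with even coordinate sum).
(5, -3, -1, -2, 3, 3, 5, 4, -2, -4)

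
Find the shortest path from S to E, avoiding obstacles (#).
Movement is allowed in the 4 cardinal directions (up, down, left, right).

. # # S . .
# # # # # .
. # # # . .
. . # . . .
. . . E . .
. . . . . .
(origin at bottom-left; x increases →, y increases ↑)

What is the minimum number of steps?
8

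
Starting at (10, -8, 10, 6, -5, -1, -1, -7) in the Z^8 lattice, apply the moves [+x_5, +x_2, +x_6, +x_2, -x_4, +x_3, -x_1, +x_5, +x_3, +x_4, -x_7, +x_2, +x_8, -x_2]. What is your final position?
(9, -6, 12, 6, -3, 0, -2, -6)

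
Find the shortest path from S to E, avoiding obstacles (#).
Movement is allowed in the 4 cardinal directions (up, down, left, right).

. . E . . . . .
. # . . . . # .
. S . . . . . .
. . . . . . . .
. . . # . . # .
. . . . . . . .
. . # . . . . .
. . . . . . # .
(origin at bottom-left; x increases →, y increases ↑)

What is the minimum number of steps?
3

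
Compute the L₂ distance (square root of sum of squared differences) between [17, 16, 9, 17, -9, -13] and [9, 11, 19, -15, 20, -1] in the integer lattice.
46.8828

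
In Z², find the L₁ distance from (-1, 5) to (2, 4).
4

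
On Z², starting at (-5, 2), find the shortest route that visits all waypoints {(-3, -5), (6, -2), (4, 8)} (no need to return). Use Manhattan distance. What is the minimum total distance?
33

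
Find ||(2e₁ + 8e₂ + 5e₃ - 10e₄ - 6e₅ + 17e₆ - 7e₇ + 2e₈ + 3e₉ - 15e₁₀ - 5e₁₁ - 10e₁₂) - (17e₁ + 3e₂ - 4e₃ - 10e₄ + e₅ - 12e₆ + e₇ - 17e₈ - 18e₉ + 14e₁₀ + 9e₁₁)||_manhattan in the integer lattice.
166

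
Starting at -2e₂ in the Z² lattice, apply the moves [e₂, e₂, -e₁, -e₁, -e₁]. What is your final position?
(-3, 0)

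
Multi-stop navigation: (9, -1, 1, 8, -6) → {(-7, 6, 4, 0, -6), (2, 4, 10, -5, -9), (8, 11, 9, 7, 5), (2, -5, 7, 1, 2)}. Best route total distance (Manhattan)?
120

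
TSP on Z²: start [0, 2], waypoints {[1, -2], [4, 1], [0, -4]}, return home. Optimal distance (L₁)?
20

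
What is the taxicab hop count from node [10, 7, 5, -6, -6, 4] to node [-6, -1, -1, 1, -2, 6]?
43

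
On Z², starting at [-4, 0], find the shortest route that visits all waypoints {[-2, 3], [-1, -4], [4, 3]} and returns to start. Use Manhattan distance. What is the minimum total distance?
30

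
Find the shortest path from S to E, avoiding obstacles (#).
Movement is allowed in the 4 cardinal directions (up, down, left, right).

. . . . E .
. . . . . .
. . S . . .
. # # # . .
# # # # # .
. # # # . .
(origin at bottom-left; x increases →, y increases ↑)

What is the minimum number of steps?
4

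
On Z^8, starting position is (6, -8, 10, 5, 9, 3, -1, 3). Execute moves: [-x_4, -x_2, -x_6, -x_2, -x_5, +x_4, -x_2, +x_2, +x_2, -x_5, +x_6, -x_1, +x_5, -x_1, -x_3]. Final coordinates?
(4, -9, 9, 5, 8, 3, -1, 3)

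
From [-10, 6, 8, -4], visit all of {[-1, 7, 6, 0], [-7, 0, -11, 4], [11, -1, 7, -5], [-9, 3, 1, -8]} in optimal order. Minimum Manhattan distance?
104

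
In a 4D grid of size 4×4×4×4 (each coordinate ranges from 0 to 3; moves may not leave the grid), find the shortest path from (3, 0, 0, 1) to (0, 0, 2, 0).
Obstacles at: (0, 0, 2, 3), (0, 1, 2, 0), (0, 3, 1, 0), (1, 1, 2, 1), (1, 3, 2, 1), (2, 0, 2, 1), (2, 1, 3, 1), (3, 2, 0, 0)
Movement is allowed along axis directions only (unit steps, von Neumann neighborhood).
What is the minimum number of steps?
6
(one shortest path: (3, 0, 0, 1) → (2, 0, 0, 1) → (1, 0, 0, 1) → (0, 0, 0, 1) → (0, 0, 1, 1) → (0, 0, 2, 1) → (0, 0, 2, 0))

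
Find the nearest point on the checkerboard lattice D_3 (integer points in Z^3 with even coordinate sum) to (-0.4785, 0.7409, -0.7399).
(0, 1, -1)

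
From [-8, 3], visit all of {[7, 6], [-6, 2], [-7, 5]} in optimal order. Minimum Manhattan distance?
22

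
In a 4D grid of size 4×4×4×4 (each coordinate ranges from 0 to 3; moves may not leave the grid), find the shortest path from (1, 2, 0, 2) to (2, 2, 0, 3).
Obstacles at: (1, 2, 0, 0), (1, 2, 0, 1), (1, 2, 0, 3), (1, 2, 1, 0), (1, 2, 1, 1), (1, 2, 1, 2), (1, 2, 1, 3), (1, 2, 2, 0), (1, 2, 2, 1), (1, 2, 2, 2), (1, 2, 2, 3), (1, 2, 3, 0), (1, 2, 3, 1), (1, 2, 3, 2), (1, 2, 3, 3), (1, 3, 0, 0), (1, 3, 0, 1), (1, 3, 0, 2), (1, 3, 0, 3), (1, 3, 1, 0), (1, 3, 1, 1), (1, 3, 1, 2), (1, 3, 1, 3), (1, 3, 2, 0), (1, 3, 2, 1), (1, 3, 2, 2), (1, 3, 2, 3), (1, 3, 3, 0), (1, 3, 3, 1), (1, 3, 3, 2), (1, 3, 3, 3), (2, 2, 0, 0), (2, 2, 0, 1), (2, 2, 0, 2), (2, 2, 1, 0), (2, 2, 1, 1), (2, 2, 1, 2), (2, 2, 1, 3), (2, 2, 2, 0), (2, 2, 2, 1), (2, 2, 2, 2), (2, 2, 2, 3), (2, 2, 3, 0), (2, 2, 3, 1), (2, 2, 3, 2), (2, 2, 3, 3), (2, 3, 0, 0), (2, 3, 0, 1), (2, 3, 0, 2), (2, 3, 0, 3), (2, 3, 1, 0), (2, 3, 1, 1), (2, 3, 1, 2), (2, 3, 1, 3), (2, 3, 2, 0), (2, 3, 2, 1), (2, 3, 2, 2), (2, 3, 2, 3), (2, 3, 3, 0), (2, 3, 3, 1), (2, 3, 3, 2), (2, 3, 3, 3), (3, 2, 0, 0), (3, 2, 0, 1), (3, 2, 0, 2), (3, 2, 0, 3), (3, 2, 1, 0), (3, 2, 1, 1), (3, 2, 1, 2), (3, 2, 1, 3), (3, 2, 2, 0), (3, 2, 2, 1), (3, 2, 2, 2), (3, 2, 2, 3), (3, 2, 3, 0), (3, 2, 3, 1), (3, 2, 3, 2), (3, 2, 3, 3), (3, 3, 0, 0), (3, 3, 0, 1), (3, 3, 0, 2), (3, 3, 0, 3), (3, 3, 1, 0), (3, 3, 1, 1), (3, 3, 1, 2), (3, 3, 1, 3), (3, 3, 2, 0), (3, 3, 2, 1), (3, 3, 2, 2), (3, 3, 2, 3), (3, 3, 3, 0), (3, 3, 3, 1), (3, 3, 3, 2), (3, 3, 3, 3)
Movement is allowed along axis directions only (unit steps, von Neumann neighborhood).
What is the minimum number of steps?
4
(one shortest path: (1, 2, 0, 2) → (1, 1, 0, 2) → (2, 1, 0, 2) → (2, 1, 0, 3) → (2, 2, 0, 3))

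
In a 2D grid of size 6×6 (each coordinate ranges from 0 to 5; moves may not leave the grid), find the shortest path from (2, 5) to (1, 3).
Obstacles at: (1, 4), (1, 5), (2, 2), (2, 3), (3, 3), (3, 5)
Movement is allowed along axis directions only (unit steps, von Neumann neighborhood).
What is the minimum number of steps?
11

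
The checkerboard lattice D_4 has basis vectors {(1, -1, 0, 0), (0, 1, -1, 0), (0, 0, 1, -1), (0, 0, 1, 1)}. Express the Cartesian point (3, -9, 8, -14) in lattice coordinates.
3b₁ - 6b₂ + 8b₃ - 6b₄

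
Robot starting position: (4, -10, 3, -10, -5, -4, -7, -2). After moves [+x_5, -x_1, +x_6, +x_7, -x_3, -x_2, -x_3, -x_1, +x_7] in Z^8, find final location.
(2, -11, 1, -10, -4, -3, -5, -2)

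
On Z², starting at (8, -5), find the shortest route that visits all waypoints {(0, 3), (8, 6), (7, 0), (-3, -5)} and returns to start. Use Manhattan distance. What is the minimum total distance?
46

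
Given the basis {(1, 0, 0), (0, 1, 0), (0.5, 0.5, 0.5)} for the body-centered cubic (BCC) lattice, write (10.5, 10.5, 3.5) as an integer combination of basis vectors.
7b₁ + 7b₂ + 7b₃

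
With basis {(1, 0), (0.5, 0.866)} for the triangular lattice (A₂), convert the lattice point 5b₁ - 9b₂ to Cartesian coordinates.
(0.5, -7.794)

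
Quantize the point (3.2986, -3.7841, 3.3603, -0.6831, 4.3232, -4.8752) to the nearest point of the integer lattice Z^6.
(3, -4, 3, -1, 4, -5)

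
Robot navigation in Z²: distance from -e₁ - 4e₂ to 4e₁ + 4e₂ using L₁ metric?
13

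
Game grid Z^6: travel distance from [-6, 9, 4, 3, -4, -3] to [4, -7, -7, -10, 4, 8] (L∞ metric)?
16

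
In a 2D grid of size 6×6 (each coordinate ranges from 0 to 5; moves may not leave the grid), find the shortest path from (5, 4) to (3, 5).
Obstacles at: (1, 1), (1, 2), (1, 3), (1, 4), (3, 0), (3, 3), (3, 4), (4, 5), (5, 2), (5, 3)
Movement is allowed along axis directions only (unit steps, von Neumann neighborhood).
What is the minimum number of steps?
9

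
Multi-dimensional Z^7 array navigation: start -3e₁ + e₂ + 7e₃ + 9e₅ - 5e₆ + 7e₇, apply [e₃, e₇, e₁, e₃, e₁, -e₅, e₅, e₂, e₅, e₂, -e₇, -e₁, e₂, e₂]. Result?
(-2, 5, 9, 0, 10, -5, 7)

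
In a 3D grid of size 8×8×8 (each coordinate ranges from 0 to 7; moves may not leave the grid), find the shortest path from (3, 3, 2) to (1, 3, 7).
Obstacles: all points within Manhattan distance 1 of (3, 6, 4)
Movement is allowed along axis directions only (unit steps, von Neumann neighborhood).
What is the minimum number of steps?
7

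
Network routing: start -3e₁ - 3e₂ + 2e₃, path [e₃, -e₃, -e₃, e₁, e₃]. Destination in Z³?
(-2, -3, 2)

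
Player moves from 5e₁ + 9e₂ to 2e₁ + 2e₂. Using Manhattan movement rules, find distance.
10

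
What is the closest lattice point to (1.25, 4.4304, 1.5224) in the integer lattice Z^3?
(1, 4, 2)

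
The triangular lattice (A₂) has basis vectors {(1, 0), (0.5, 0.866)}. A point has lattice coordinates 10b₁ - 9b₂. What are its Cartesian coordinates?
(5.5, -7.794)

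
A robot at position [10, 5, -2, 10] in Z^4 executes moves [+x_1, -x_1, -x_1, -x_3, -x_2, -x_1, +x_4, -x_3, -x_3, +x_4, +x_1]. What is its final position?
(9, 4, -5, 12)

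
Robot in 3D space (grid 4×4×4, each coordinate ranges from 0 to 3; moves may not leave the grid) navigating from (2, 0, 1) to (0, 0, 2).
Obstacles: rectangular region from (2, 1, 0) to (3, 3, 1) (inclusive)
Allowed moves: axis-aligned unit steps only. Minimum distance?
3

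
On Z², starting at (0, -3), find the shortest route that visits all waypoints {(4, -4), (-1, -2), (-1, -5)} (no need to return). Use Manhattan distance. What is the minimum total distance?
11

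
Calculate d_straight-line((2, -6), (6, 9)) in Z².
15.5242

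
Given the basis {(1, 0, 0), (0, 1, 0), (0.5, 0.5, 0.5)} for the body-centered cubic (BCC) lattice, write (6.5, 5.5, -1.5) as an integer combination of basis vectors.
8b₁ + 7b₂ - 3b₃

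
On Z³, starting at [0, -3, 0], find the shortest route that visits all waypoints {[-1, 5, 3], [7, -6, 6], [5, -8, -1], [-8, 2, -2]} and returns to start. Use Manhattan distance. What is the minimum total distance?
74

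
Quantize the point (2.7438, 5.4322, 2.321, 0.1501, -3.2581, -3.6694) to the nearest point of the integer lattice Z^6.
(3, 5, 2, 0, -3, -4)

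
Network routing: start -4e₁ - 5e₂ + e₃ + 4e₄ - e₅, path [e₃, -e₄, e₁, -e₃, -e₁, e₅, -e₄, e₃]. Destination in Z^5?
(-4, -5, 2, 2, 0)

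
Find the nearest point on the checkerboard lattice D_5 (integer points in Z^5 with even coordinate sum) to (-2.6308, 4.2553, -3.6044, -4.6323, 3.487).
(-3, 4, -4, -5, 4)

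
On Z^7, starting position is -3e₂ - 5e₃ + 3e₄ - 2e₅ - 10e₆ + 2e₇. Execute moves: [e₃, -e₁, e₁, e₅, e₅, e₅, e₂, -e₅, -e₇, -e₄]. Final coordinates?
(0, -2, -4, 2, 0, -10, 1)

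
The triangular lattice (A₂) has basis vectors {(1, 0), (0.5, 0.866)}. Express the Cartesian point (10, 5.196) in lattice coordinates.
7b₁ + 6b₂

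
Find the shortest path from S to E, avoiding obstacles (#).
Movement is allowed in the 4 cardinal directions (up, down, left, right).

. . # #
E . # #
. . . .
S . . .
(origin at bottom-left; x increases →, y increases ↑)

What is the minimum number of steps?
2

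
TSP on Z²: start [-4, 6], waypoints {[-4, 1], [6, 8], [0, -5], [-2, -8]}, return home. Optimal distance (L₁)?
52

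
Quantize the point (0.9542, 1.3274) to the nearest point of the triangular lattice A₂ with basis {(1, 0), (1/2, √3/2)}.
(1, 1.732)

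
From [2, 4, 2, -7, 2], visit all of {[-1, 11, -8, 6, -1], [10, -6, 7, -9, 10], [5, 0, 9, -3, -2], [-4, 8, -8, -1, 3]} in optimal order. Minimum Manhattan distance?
119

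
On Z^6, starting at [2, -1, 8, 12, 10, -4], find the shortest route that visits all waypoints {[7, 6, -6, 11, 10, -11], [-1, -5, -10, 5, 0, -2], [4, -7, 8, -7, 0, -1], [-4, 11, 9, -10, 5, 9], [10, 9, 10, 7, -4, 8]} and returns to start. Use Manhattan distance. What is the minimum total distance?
260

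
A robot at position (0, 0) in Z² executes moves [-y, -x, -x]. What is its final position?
(-2, -1)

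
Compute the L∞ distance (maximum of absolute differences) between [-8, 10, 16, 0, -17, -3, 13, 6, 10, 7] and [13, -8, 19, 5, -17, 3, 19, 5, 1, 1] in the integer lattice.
21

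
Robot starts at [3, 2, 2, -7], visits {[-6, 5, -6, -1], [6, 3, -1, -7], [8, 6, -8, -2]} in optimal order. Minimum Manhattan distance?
42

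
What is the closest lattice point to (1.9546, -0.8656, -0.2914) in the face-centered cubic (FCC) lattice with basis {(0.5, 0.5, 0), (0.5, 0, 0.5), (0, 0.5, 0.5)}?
(2, -1, 0)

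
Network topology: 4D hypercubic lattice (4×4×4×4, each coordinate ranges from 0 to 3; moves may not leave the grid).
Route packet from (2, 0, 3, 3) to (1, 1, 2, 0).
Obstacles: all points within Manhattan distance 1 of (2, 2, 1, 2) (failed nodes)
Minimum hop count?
6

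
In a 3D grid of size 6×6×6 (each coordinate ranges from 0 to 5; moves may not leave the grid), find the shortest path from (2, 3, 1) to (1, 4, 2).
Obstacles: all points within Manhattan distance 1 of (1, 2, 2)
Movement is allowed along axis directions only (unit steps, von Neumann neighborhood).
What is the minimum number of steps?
3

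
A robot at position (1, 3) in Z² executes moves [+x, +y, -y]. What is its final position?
(2, 3)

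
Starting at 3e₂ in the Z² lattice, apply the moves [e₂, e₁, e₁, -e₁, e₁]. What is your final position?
(2, 4)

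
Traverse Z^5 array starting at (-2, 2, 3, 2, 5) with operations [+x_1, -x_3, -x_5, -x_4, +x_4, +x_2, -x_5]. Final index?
(-1, 3, 2, 2, 3)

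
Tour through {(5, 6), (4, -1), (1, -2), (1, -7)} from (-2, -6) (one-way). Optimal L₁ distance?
21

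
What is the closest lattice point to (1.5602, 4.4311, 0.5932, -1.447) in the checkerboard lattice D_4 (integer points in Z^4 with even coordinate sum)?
(2, 4, 1, -1)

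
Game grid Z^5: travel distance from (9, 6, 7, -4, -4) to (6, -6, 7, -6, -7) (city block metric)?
20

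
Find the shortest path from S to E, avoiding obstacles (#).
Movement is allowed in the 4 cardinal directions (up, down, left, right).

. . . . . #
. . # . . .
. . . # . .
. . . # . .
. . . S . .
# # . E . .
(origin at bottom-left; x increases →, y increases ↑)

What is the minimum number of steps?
1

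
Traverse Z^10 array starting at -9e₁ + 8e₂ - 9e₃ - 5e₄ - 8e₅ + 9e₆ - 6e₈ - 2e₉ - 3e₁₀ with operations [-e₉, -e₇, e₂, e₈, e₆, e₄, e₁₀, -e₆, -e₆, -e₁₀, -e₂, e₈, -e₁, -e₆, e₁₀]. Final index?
(-10, 8, -9, -4, -8, 7, -1, -4, -3, -2)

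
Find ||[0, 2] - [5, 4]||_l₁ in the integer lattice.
7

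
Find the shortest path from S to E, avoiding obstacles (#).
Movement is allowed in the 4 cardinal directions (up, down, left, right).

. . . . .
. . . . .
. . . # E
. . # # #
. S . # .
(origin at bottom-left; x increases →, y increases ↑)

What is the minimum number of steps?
7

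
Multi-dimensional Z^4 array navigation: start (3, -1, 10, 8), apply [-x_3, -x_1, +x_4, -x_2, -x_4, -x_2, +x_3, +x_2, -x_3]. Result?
(2, -2, 9, 8)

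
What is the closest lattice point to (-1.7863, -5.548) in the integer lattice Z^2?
(-2, -6)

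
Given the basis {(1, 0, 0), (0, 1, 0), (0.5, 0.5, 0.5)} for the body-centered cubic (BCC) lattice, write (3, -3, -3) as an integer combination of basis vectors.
6b₁ - 6b₃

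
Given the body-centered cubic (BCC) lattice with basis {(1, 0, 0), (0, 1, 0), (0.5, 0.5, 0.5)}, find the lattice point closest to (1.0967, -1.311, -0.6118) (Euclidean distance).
(1.5, -1.5, -0.5)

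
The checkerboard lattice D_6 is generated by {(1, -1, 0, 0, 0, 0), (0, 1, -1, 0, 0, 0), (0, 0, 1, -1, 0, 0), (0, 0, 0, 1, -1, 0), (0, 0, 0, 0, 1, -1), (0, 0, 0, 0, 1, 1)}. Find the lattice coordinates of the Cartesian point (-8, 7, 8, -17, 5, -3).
-8b₁ - b₂ + 7b₃ - 10b₄ - b₅ - 4b₆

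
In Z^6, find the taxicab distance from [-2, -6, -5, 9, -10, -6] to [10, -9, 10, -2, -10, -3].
44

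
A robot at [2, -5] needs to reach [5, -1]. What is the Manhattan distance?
7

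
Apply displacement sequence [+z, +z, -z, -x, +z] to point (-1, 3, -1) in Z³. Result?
(-2, 3, 1)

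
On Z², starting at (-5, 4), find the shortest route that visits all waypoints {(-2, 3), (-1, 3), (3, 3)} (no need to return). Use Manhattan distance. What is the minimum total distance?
9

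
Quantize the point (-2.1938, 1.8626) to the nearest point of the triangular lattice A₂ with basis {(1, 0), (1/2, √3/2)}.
(-2, 1.732)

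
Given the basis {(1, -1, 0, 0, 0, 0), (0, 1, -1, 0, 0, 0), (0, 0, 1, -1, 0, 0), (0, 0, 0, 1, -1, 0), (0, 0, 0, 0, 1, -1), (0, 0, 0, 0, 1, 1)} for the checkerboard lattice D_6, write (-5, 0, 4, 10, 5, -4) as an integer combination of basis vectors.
-5b₁ - 5b₂ - b₃ + 9b₄ + 9b₅ + 5b₆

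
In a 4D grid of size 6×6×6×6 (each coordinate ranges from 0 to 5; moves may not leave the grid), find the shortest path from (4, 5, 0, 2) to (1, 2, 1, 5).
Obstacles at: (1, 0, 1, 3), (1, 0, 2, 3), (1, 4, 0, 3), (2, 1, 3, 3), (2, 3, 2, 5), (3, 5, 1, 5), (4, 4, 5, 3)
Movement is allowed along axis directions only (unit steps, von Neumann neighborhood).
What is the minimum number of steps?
10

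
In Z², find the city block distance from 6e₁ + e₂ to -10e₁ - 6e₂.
23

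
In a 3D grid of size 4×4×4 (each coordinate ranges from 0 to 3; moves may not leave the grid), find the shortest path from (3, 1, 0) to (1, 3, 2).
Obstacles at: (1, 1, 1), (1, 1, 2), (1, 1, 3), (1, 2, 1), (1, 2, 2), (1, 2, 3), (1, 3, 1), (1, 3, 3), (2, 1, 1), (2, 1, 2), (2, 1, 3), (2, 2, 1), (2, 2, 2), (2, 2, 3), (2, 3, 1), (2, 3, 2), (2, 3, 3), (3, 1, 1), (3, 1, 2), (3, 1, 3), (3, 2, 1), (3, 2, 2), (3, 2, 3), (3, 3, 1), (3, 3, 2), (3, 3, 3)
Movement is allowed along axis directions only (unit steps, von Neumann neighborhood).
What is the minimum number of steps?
8
(one shortest path: (3, 1, 0) → (2, 1, 0) → (1, 1, 0) → (0, 1, 0) → (0, 2, 0) → (0, 3, 0) → (0, 3, 1) → (0, 3, 2) → (1, 3, 2))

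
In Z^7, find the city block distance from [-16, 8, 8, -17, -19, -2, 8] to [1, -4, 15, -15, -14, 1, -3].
57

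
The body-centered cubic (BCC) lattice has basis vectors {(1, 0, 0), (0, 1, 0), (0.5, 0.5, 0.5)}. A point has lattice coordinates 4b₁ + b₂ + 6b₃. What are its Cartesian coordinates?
(7, 4, 3)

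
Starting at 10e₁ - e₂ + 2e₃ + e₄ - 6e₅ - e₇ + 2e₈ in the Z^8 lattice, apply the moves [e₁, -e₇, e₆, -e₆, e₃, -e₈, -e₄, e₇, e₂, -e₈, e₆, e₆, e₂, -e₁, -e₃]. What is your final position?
(10, 1, 2, 0, -6, 2, -1, 0)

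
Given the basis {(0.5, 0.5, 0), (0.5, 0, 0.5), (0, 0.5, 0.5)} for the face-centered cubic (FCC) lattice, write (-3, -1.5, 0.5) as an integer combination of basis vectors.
-5b₁ - b₂ + 2b₃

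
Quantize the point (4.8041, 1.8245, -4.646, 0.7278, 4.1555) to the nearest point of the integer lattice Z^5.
(5, 2, -5, 1, 4)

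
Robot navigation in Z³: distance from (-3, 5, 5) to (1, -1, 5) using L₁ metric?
10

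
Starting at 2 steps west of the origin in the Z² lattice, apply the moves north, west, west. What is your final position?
(-4, 1)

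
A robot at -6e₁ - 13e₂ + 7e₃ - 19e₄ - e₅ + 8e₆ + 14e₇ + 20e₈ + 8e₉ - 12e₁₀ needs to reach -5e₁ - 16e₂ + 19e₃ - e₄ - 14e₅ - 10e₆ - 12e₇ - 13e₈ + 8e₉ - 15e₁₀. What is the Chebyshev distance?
33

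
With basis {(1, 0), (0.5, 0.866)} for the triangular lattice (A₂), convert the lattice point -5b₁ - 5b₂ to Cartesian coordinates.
(-7.5, -4.33)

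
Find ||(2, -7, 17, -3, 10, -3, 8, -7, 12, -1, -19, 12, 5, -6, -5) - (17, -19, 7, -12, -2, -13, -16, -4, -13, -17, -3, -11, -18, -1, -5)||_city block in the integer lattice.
203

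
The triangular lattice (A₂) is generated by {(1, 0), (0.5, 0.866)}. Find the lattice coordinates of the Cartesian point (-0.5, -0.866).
-b₂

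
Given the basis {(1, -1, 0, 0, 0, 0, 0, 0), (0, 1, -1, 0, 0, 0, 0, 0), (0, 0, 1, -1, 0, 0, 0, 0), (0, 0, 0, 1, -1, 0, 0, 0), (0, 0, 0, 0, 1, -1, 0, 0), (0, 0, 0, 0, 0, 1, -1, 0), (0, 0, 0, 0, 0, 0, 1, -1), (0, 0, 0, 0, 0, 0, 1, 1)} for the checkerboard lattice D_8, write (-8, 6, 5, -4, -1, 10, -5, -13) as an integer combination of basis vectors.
-8b₁ - 2b₂ + 3b₃ - b₄ - 2b₅ + 8b₆ + 8b₇ - 5b₈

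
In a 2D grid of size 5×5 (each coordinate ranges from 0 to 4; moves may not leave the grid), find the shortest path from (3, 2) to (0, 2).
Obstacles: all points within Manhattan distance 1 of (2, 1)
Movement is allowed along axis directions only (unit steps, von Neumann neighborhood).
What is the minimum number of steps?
5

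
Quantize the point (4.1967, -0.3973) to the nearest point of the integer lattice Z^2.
(4, 0)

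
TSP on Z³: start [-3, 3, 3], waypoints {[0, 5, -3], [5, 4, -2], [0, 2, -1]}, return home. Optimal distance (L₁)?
34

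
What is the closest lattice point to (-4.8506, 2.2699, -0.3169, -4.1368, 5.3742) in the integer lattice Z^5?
(-5, 2, 0, -4, 5)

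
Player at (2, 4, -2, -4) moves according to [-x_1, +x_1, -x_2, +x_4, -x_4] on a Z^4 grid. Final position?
(2, 3, -2, -4)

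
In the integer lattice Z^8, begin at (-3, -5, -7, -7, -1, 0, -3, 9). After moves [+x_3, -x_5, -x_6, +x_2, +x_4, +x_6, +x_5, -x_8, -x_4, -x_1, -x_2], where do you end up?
(-4, -5, -6, -7, -1, 0, -3, 8)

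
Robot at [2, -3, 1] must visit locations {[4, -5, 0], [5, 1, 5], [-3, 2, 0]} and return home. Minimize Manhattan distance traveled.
42
(one optimal route: (2, -3, 1) → (4, -5, 0) → (5, 1, 5) → (-3, 2, 0) → (2, -3, 1))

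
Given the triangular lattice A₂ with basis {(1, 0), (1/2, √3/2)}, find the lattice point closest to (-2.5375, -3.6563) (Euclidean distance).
(-3, -3.464)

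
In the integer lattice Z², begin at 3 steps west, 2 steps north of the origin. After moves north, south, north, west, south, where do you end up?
(-4, 2)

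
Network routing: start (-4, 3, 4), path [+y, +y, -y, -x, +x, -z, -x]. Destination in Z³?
(-5, 4, 3)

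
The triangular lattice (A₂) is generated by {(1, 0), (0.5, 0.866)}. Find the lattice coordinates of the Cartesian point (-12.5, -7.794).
-8b₁ - 9b₂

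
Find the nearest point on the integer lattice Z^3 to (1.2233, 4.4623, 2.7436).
(1, 4, 3)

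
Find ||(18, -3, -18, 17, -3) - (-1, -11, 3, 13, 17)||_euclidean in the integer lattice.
35.805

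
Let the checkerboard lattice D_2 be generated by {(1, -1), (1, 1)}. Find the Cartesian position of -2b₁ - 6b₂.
(-8, -4)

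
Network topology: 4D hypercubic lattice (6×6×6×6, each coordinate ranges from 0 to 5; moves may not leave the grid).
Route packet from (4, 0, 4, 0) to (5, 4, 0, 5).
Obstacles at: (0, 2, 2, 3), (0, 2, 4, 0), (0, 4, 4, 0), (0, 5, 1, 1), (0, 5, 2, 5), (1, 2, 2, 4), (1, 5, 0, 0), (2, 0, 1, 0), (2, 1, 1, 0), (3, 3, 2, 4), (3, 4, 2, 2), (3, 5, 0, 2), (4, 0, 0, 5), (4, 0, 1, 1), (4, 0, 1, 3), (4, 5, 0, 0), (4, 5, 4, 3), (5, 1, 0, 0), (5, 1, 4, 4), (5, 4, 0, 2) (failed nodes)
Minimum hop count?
14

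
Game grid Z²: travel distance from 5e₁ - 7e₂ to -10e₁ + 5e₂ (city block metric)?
27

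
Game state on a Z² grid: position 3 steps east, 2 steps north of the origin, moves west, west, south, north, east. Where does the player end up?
(2, 2)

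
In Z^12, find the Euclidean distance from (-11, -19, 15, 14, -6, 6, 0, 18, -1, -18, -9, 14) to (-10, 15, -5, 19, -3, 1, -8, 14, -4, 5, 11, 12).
51.3615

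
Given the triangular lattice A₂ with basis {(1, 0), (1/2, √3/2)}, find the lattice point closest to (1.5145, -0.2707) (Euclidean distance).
(2, 0)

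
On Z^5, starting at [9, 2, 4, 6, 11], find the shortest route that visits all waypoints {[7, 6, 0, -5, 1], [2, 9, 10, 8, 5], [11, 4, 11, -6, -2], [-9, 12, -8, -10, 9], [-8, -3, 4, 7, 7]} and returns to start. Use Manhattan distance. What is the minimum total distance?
202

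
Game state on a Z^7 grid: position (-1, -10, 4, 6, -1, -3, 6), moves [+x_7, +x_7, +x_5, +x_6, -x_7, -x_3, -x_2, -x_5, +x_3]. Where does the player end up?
(-1, -11, 4, 6, -1, -2, 7)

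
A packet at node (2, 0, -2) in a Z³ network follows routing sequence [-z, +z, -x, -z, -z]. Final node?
(1, 0, -4)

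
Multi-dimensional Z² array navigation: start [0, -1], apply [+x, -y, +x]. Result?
(2, -2)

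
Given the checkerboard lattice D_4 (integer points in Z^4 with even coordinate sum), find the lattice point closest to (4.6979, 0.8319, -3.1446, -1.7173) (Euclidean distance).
(4, 1, -3, -2)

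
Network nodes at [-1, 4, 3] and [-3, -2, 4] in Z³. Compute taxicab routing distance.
9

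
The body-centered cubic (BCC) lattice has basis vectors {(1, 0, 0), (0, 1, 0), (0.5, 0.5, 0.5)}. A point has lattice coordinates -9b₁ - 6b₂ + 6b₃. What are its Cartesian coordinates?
(-6, -3, 3)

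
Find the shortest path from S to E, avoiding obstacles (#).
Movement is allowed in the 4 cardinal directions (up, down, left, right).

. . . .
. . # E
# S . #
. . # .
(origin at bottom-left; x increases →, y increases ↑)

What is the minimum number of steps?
5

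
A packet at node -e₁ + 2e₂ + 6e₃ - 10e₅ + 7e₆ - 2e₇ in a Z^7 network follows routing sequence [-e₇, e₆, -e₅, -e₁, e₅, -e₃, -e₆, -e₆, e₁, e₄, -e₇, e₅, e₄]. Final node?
(-1, 2, 5, 2, -9, 6, -4)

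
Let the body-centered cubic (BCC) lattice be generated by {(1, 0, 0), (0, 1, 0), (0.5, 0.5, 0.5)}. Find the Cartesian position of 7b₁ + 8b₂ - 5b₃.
(4.5, 5.5, -2.5)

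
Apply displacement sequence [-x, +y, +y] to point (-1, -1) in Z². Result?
(-2, 1)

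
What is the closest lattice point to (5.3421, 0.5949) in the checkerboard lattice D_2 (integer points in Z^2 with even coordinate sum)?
(5, 1)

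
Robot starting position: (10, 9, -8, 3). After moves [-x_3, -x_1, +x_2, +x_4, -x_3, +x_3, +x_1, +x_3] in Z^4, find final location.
(10, 10, -8, 4)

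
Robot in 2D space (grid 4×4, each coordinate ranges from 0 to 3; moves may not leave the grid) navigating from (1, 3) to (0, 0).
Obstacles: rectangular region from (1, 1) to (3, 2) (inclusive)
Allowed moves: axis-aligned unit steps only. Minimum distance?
4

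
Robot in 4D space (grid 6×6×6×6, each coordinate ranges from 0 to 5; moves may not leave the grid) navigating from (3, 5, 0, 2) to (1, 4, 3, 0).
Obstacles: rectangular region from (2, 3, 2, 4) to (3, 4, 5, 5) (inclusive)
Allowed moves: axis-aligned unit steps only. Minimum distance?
8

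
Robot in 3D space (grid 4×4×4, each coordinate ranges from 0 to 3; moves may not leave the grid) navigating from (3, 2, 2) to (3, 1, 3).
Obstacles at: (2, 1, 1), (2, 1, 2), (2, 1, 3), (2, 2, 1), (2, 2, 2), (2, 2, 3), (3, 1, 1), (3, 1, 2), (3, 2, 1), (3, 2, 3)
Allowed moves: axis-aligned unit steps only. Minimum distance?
10
(one shortest path: (3, 2, 2) → (3, 3, 2) → (2, 3, 2) → (1, 3, 2) → (1, 2, 2) → (1, 1, 2) → (1, 0, 2) → (2, 0, 2) → (3, 0, 2) → (3, 0, 3) → (3, 1, 3))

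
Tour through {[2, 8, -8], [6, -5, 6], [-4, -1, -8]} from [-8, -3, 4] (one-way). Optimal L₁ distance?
61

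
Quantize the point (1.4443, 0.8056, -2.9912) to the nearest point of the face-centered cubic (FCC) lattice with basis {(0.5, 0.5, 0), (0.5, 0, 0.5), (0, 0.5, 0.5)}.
(1.5, 0.5, -3)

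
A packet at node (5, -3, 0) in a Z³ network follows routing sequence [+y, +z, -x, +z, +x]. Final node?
(5, -2, 2)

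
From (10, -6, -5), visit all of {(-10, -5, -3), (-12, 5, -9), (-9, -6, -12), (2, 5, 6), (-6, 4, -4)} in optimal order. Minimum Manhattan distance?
82
(one optimal route: (10, -6, -5) → (-10, -5, -3) → (-9, -6, -12) → (-12, 5, -9) → (-6, 4, -4) → (2, 5, 6))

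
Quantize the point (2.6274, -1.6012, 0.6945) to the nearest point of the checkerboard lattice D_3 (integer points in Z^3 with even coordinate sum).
(3, -2, 1)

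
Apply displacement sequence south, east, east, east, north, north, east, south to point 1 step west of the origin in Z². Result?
(3, 0)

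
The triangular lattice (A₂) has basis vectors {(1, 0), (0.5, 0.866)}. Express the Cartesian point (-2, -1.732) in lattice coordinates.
-b₁ - 2b₂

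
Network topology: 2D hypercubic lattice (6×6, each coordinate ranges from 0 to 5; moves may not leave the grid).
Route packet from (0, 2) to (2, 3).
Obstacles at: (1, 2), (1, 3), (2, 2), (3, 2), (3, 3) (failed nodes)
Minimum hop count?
5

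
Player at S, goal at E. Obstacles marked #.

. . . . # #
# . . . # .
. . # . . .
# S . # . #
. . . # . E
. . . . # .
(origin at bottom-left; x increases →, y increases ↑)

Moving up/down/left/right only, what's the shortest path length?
9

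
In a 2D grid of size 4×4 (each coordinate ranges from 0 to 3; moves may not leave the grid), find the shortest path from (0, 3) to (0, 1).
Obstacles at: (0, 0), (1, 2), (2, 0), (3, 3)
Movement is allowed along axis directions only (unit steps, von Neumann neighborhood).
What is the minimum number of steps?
2
(one shortest path: (0, 3) → (0, 2) → (0, 1))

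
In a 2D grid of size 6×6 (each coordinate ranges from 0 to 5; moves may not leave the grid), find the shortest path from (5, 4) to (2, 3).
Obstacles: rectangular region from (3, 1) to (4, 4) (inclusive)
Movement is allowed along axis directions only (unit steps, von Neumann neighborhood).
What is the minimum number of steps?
6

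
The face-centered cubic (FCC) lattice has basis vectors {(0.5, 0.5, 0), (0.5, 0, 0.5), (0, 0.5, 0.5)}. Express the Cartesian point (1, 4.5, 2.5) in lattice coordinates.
3b₁ - b₂ + 6b₃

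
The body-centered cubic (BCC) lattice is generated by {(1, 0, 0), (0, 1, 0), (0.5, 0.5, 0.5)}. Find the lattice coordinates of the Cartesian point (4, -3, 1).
3b₁ - 4b₂ + 2b₃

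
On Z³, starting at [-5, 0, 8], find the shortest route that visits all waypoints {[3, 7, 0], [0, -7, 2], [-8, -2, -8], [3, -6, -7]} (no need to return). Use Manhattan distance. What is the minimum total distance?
69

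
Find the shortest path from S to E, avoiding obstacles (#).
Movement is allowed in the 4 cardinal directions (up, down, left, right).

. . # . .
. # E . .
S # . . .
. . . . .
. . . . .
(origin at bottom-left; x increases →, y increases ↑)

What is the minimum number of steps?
5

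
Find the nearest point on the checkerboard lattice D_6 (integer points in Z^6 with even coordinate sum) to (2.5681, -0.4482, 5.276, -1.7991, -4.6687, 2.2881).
(3, -1, 5, -2, -5, 2)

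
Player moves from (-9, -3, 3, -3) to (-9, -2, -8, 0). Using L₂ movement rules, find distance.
11.4455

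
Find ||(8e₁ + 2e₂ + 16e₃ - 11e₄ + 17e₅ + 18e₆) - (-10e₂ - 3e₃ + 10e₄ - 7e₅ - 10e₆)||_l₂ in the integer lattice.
48.6826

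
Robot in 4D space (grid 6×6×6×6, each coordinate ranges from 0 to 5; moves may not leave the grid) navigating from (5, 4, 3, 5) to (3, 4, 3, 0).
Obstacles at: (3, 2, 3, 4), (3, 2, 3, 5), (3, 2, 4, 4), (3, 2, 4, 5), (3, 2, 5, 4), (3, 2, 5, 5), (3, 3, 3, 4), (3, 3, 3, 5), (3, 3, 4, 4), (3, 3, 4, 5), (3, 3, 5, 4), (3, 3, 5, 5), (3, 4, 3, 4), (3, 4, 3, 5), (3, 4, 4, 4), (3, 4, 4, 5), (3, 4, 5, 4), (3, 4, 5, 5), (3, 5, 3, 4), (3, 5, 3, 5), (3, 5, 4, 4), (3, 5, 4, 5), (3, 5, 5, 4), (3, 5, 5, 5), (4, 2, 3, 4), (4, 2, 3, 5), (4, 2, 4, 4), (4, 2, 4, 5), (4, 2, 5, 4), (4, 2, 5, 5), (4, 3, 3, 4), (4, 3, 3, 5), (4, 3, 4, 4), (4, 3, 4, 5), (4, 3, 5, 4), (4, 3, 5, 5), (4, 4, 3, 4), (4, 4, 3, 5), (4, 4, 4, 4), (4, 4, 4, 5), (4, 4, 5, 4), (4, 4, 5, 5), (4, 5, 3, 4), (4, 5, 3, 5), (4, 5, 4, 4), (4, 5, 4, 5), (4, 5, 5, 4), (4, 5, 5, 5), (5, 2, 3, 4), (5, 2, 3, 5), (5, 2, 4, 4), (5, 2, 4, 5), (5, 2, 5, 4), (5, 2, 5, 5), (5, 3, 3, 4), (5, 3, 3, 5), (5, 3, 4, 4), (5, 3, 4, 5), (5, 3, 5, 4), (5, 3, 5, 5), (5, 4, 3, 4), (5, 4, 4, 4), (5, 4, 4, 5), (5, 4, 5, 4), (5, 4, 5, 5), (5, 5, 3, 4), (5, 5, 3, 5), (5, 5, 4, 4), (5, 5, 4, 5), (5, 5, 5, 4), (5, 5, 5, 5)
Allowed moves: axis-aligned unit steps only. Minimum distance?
9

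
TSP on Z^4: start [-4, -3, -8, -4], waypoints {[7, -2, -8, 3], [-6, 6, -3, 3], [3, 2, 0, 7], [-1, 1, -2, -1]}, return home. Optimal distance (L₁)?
90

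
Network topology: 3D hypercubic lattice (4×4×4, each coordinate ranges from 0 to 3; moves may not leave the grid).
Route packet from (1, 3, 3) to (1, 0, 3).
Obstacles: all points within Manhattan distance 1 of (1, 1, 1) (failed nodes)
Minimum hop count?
3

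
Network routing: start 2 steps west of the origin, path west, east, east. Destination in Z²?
(-1, 0)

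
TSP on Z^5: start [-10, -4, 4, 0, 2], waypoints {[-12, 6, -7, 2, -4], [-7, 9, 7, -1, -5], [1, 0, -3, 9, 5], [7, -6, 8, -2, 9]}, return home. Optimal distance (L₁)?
162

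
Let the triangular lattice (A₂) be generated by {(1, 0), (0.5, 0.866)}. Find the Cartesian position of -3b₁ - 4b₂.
(-5, -3.464)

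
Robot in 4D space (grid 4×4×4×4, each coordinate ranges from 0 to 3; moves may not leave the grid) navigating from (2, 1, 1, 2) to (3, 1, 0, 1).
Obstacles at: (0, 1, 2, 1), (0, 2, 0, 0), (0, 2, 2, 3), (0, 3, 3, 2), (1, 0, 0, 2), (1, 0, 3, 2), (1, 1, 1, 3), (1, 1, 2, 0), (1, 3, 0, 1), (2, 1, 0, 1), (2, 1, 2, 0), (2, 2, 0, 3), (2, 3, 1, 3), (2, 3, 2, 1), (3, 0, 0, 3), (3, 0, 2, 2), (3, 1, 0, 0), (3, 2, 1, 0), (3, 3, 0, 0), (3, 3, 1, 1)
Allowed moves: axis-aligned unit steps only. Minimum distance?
3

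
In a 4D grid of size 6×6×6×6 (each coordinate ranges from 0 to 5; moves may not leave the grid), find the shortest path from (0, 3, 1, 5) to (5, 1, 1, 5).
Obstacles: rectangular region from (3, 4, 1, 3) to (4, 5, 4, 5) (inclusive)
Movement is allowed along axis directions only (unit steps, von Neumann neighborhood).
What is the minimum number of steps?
7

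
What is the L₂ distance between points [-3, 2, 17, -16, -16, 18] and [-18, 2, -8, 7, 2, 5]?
43.2666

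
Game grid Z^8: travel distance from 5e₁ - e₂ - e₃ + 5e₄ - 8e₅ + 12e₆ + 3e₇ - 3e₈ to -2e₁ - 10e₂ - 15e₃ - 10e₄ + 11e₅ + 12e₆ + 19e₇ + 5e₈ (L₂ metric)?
35.0999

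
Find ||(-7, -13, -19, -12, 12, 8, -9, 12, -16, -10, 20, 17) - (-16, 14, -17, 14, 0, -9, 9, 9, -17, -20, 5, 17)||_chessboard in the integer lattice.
27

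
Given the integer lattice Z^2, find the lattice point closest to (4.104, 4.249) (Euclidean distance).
(4, 4)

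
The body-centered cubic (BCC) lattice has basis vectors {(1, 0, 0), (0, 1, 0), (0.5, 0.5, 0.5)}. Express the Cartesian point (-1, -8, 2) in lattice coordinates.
-3b₁ - 10b₂ + 4b₃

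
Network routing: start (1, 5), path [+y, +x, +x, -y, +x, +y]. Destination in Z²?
(4, 6)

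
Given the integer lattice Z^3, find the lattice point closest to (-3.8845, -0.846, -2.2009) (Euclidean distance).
(-4, -1, -2)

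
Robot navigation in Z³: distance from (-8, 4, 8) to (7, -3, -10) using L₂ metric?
24.454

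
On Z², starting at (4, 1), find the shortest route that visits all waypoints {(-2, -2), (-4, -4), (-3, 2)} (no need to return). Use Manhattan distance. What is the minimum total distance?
17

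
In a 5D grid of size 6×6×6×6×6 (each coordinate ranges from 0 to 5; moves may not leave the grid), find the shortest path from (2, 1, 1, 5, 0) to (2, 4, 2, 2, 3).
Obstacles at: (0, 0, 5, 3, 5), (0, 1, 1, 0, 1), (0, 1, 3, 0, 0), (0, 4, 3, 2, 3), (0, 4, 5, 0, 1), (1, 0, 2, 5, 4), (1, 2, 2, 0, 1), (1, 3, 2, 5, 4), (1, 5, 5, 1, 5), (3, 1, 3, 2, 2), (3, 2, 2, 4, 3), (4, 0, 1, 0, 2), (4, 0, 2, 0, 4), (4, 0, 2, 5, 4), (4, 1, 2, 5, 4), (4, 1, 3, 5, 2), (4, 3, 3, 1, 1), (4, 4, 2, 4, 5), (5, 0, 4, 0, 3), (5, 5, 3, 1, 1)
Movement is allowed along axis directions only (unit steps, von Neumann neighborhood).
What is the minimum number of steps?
10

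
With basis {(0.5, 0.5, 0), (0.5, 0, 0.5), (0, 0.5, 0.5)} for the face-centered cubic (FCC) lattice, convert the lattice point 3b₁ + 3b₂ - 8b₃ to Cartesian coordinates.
(3, -2.5, -2.5)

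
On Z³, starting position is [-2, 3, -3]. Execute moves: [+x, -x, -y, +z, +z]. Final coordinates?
(-2, 2, -1)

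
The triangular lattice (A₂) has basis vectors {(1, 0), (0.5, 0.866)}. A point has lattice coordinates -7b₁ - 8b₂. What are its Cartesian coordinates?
(-11, -6.928)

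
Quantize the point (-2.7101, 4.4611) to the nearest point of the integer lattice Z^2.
(-3, 4)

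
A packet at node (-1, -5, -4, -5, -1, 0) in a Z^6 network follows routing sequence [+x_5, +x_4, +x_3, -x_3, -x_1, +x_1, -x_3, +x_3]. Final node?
(-1, -5, -4, -4, 0, 0)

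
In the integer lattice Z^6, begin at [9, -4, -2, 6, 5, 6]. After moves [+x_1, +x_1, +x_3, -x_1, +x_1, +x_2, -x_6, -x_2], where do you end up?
(11, -4, -1, 6, 5, 5)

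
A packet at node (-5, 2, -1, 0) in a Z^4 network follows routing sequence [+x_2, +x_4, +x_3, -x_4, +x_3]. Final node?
(-5, 3, 1, 0)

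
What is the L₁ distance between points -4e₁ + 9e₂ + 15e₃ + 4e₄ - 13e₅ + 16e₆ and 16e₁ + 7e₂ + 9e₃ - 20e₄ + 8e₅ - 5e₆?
94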